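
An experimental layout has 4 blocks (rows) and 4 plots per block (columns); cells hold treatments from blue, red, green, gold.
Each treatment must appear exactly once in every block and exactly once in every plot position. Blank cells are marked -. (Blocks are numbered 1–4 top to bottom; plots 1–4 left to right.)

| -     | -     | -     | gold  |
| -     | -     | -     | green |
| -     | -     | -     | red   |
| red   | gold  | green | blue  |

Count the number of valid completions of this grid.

4

Block 1, plot 1: eliminating its block and plot leaves {blue, green}.
Block 1, plot 2: eliminating its block and plot leaves {blue, red, green}.
Block 1, plot 3: eliminating its block and plot leaves {blue, red}.
Block 2, plot 1: eliminating its block and plot leaves {blue, gold}.
Block 2, plot 2: eliminating its block and plot leaves {blue, red}.
Block 2, plot 3: eliminating its block and plot leaves {blue, red, gold}.
Block 3, plot 1: eliminating its block and plot leaves {blue, green, gold}.
Block 3, plot 2: eliminating its block and plot leaves {blue, green}.
Block 3, plot 3: eliminating its block and plot leaves {blue, gold}.
Enumerating the assignments across these blanks that avoid any block or plot repeat gives 4 completions.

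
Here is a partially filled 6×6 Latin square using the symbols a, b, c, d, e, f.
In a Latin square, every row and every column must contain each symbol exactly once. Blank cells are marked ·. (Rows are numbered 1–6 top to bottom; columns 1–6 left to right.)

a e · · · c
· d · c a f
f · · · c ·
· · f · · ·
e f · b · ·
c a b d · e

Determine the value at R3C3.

a

Row 1, column 3: row 1 has {a, c, e} and column 3 has {b, f}, leaving only d.
Row 1, column 4: row 1 has {a, c, d, e} and column 4 has {b, c, d}, leaving only f.
Row 1, column 5: row 1 has {a, c, d, e, f} and column 5 has {a, c}, leaving only b.
Row 2, column 1: row 2 has {a, c, d, f} and column 1 has {a, c, e, f}, leaving only b.
Row 2, column 3: row 2 has {a, b, c, d, f} and column 3 has {b, d, f}, leaving only e.
Row 3 already has {c, f} and column 3 already has {b, d, e, f}, so row 3, column 3 must be a.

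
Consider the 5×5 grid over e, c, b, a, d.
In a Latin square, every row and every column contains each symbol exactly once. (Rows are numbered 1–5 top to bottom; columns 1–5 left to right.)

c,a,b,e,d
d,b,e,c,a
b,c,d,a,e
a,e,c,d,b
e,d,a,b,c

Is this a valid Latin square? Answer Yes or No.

Each row is a permutation of the 5 symbols, and so is each column.

Yes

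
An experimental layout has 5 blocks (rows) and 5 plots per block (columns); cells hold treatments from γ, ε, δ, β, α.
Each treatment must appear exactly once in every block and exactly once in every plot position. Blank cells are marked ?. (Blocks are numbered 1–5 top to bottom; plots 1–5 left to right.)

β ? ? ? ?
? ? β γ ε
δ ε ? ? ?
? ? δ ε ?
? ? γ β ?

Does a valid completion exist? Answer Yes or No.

No

Block 2, plot 1: block 2 has {γ, ε, β} and plot 1 has {δ, β}, so it must be α.
Block 2, plot 2: block 2 has {γ, ε, β, α} and plot 2 has {ε}, so it must be δ.
Block 3, plot 3: block 3 has {ε, δ} and plot 3 has {γ, δ, β}, so it must be α.
Now block 3, plot 4: block 3 together with plot 4 already contain {γ, ε, δ, β, α} — every symbol — so nothing can go there. The grid has no valid completion.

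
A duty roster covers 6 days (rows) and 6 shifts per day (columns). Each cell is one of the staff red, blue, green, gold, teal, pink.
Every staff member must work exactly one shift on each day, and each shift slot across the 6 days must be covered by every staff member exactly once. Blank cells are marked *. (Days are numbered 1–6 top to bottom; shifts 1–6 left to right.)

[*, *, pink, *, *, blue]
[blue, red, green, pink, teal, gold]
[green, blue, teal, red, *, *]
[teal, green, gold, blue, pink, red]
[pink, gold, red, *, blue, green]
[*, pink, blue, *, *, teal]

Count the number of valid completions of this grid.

Day 1, shift 1: eliminating its day and shift leaves {red, gold}.
Day 1, shift 2: eliminating its day and shift leaves {teal}.
Day 1, shift 4: eliminating its day and shift leaves {green, gold, teal}.
Day 1, shift 5: eliminating its day and shift leaves {red, green, gold}.
Day 3, shift 5: eliminating its day and shift leaves {gold}.
Day 3, shift 6: eliminating its day and shift leaves {pink}.
Day 5, shift 4: eliminating its day and shift leaves {teal}.
Day 6, shift 1: eliminating its day and shift leaves {red, gold}.
Day 6, shift 4: eliminating its day and shift leaves {green, gold}.
Day 6, shift 5: eliminating its day and shift leaves {red, green, gold}.
Enumerating the assignments across these blanks that avoid any day or shift repeat gives 2 completions.

2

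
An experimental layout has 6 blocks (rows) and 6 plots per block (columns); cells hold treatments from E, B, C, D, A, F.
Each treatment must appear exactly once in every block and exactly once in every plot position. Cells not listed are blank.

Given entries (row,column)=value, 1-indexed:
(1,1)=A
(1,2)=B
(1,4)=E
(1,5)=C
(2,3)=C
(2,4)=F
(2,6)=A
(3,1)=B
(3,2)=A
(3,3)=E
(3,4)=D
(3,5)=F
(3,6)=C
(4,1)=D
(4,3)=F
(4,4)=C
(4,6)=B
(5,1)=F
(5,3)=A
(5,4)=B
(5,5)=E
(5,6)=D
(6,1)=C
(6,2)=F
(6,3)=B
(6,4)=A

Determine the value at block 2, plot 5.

Block 1, plot 3: block 1 has {E, B, C, A} and plot 3 has {E, B, C, A, F}, leaving only D.
Block 1, plot 6: block 1 has {E, B, C, D, A} and plot 6 has {B, C, D, A}, leaving only F.
Block 2, plot 1: block 2 has {C, A, F} and plot 1 has {B, C, D, A, F}, leaving only E.
Block 2, plot 2: block 2 has {E, C, A, F} and plot 2 has {B, A, F}, leaving only D.
Block 2 already has {E, C, D, A, F} and plot 5 already has {E, C, F}, so block 2, plot 5 must be B.

B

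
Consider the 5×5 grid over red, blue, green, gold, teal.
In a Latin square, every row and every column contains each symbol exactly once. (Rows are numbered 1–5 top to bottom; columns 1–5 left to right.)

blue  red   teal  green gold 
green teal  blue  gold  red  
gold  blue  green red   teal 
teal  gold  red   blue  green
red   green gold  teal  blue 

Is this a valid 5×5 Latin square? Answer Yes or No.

Yes

Each row is a permutation of the 5 symbols, and so is each column.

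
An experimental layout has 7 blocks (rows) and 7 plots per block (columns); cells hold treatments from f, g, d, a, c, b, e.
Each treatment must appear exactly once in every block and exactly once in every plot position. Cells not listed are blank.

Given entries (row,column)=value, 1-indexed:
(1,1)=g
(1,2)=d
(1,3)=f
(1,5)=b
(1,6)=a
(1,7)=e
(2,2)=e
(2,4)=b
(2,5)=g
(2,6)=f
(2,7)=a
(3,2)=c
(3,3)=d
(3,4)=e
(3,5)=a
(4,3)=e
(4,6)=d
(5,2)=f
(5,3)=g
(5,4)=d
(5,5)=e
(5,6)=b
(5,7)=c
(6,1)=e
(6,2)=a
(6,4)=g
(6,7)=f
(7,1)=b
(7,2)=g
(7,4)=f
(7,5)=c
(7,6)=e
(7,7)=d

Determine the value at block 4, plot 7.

g

Block 1, plot 4: block 1 has {f, g, d, a, b, e} and plot 4 has {f, g, d, b, e}, leaving only c.
Block 2, plot 3: block 2 has {f, g, a, b, e} and plot 3 has {f, g, d, e}, leaving only c.
Block 2, plot 1: block 2 has {f, g, a, c, b, e} and plot 1 has {g, b, e}, leaving only d.
Block 3, plot 1: block 3 has {d, a, c, e} and plot 1 has {g, d, b, e}, leaving only f.
Block 3, plot 6: block 3 has {f, d, a, c, e} and plot 6 has {f, d, a, b, e}, leaving only g.
Block 3, plot 7: block 3 has {f, g, d, a, c, e} and plot 7 has {f, d, a, c, e}, leaving only b.
Block 4 already has {d, e} and plot 7 already has {f, d, a, c, b, e}, so block 4, plot 7 must be g.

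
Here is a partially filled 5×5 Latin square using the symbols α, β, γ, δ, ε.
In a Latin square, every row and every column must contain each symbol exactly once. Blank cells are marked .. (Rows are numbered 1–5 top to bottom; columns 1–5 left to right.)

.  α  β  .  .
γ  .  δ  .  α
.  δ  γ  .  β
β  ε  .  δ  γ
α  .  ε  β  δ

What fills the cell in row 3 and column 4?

Row 1, column 5: row 1 has {α, β} and column 5 has {α, β, γ, δ}, leaving only ε.
Row 1, column 1: row 1 has {α, β, ε} and column 1 has {α, β, γ}, leaving only δ.
Row 1, column 4: row 1 has {α, β, δ, ε} and column 4 has {β, δ}, leaving only γ.
Row 2, column 2: row 2 has {α, γ, δ} and column 2 has {α, δ, ε}, leaving only β.
Row 2, column 4: row 2 has {α, β, γ, δ} and column 4 has {β, γ, δ}, leaving only ε.
Row 3 already has {β, γ, δ} and column 4 already has {β, γ, δ, ε}, so row 3, column 4 must be α.

α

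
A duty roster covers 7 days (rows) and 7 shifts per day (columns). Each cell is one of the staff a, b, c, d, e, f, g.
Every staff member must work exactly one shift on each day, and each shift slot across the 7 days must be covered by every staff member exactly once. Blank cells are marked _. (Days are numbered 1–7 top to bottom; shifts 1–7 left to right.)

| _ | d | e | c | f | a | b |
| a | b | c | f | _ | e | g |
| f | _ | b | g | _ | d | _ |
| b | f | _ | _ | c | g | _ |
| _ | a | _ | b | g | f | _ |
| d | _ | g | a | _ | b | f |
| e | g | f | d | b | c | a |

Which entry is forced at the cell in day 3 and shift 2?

e

Day 1, shift 1: day 1 has {a, b, c, d, e, f} and shift 1 has {a, b, d, e, f}, leaving only g.
Day 2, shift 5: day 2 has {a, b, c, e, f, g} and shift 5 has {b, c, f, g}, leaving only d.
Day 4, shift 4: day 4 has {b, c, f, g} and shift 4 has {a, b, c, d, f, g}, leaving only e.
Day 4, shift 7: day 4 has {b, c, e, f, g} and shift 7 has {a, b, f, g}, leaving only d.
Day 4, shift 3: day 4 has {b, c, d, e, f, g} and shift 3 has {b, c, e, f, g}, leaving only a.
Day 5, shift 1: day 5 has {a, b, f, g} and shift 1 has {a, b, d, e, f, g}, leaving only c.
Day 5, shift 3: day 5 has {a, b, c, f, g} and shift 3 has {a, b, c, e, f, g}, leaving only d.
Day 5, shift 7: day 5 has {a, b, c, d, f, g} and shift 7 has {a, b, d, f, g}, leaving only e.
Day 3, shift 7: day 3 has {b, d, f, g} and shift 7 has {a, b, d, e, f, g}, leaving only c.
Day 3 already has {b, c, d, f, g} and shift 2 already has {a, b, d, f, g}, so day 3, shift 2 must be e.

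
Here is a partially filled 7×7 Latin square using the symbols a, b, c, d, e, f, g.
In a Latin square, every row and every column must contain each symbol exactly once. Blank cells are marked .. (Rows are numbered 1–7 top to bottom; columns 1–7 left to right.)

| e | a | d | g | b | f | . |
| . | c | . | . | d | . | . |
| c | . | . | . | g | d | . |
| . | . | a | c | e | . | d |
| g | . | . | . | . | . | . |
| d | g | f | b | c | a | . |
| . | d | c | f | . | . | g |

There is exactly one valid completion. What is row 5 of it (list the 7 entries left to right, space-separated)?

Row 1, column 7: row 1 has {a, b, d, e, f, g} and column 7 has {d, g}, leaving only c.
Row 6, column 7: row 6 has {a, b, c, d, f, g} and column 7 has {c, d, g}, leaving only e.
Row 7, column 5: row 7 has {c, d, f, g} and column 5 has {b, c, d, e, g}, leaving only a.
Row 5, column 5: row 5 has {g} and column 5 has {a, b, c, d, e, g}, leaving only f.
Row 7, column 1: row 7 has {a, c, d, f, g} and column 1 has {c, d, e, g}, leaving only b.
Row 4, column 1: row 4 has {a, c, d, e} and column 1 has {b, c, d, e, g}, leaving only f.
Row 2, column 1: row 2 has {c, d} and column 1 has {b, c, d, e, f, g}, leaving only a.
Row 2, column 4: row 2 has {a, c, d} and column 4 has {b, c, f, g}, leaving only e.
Row 3, column 4: row 3 has {c, d, g} and column 4 has {b, c, e, f, g}, leaving only a.
Row 5, column 4: row 5 has {f, g} and column 4 has {a, b, c, e, f, g}, leaving only d.
Row 4, column 2: row 4 has {a, c, d, e, f} and column 2 has {a, c, d, g}, leaving only b.
Row 5, column 2: row 5 has {d, f, g} and column 2 has {a, b, c, d, g}, leaving only e.
Row 5, column 3: row 5 has {d, e, f, g} and column 3 has {a, c, d, f}, leaving only b.
Row 5, column 6: row 5 has {b, d, e, f, g} and column 6 has {a, d, f}, leaving only c.
Row 5, column 7: row 5 has {b, c, d, e, f, g} and column 7 has {c, d, e, g}, leaving only a.
So row 5 reads: g e b d f c a.

g e b d f c a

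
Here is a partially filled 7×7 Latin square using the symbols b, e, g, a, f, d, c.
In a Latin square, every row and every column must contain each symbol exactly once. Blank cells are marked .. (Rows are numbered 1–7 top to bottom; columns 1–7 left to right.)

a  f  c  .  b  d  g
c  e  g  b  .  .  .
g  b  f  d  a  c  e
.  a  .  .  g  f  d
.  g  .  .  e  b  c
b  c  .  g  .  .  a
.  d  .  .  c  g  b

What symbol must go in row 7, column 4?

Row 1, column 4: row 1 has {b, g, a, f, d, c} and column 4 has {b, g, d}, leaving only e.
Row 2, column 6: row 2 has {b, e, g, c} and column 6 has {b, g, f, d, c}, leaving only a.
Row 2, column 7: row 2 has {b, e, g, a, c} and column 7 has {b, e, g, a, d, c}, leaving only f.
Row 2, column 5: row 2 has {b, e, g, a, f, c} and column 5 has {b, e, g, a, c}, leaving only d.
Row 4, column 1: row 4 has {g, a, f, d} and column 1 has {b, g, a, c}, leaving only e.
Row 4, column 3: row 4 has {e, g, a, f, d} and column 3 has {g, f, c}, leaving only b.
Row 4, column 4: row 4 has {b, e, g, a, f, d} and column 4 has {b, e, g, d}, leaving only c.
Row 6, column 5: row 6 has {b, g, a, c} and column 5 has {b, e, g, a, d, c}, leaving only f.
Row 6, column 6: row 6 has {b, g, a, f, c} and column 6 has {b, g, a, f, d, c}, leaving only e.
Row 6, column 3: row 6 has {b, e, g, a, f, c} and column 3 has {b, g, f, c}, leaving only d.
Row 5, column 3: row 5 has {b, e, g, c} and column 3 has {b, g, f, d, c}, leaving only a.
Row 5, column 4: row 5 has {b, e, g, a, c} and column 4 has {b, e, g, d, c}, leaving only f.
Row 7 already has {b, g, d, c} and column 4 already has {b, e, g, f, d, c}, so row 7, column 4 must be a.

a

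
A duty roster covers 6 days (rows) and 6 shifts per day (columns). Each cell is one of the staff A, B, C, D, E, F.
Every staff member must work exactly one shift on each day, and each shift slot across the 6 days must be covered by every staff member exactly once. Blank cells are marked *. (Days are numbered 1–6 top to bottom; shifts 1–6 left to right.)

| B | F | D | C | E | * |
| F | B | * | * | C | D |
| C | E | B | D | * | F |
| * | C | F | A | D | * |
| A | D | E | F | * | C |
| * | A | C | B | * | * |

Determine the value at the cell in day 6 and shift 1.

Day 1, shift 6: day 1 has {B, C, D, E, F} and shift 6 has {C, D, F}, leaving only A.
Day 2, shift 3: day 2 has {B, C, D, F} and shift 3 has {B, C, D, E, F}, leaving only A.
Day 2, shift 4: day 2 has {A, B, C, D, F} and shift 4 has {A, B, C, D, F}, leaving only E.
Day 3, shift 5: day 3 has {B, C, D, E, F} and shift 5 has {C, D, E}, leaving only A.
Day 4, shift 1: day 4 has {A, C, D, F} and shift 1 has {A, B, C, F}, leaving only E.
Day 6 already has {A, B, C} and shift 1 already has {A, B, C, E, F}, so day 6, shift 1 must be D.

D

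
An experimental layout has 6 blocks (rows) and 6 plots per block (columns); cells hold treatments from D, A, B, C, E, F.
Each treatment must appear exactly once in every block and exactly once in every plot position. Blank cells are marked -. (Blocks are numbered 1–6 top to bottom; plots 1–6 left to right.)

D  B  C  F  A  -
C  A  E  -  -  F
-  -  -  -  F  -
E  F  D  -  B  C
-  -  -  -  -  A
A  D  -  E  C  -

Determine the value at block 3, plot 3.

Block 1, plot 6: block 1 has {D, A, B, C, F} and plot 6 has {A, C, F}, leaving only E.
Block 2, plot 5: block 2 has {A, C, E, F} and plot 5 has {A, B, C, F}, leaving only D.
Block 2, plot 4: block 2 has {D, A, C, E, F} and plot 4 has {E, F}, leaving only B.
Block 3, plot 1: block 3 has {F} and plot 1 has {D, A, C, E}, leaving only B.
Block 3 already has {B, F} and plot 3 already has {D, C, E}, so block 3, plot 3 must be A.

A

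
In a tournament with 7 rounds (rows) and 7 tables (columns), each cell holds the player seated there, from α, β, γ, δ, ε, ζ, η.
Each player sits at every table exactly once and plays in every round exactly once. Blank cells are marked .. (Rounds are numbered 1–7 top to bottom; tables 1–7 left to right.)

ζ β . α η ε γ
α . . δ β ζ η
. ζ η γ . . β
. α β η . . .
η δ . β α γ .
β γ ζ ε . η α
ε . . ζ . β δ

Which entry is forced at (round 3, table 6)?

Round 1, table 3: round 1 has {α, β, γ, ε, ζ, η} and table 3 has {β, ζ, η}, leaving only δ.
Round 2, table 2: round 2 has {α, β, δ, ζ, η} and table 2 has {α, β, γ, δ, ζ}, leaving only ε.
Round 2, table 3: round 2 has {α, β, δ, ε, ζ, η} and table 3 has {β, δ, ζ, η}, leaving only γ.
Round 3, table 1: round 3 has {β, γ, ζ, η} and table 1 has {α, β, ε, ζ, η}, leaving only δ.
Round 3 already has {β, γ, δ, ζ, η} and table 6 already has {β, γ, ε, ζ, η}, so round 3, table 6 must be α.

α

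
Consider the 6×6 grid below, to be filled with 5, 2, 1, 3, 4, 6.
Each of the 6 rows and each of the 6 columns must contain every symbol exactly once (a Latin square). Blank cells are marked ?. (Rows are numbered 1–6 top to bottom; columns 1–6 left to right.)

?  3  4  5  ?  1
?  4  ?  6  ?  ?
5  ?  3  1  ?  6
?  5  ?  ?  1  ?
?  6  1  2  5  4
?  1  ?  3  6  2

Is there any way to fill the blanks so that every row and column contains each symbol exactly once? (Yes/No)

Yes

No row or column among the givens repeats a symbol, and propagating forced cells runs into no contradiction.
One valid completion exists (for instance, 6 3 4 5 2 1 / 1 4 2 6 3 5 / 5 2 3 1 4 6 / 2 5 6 4 1 3 / 3 6 1 2 5 4 / 4 1 5 3 6 2).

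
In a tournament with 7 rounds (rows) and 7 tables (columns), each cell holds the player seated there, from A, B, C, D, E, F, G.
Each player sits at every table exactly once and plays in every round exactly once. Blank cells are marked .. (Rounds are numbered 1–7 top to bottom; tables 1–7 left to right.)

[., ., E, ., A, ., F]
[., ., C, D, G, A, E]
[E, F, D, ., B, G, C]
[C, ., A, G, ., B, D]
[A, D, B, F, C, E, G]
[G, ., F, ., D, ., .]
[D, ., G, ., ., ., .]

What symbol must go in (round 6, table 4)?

Round 1, table 1: round 1 has {A, E, F} and table 1 has {A, C, D, E, G}, leaving only B.
Round 1, table 4: round 1 has {A, B, E, F} and table 4 has {D, F, G}, leaving only C.
Round 1, table 2: round 1 has {A, B, C, E, F} and table 2 has {D, F}, leaving only G.
Round 1, table 6: round 1 has {A, B, C, E, F, G} and table 6 has {A, B, E, G}, leaving only D.
Round 2, table 1: round 2 has {A, C, D, E, G} and table 1 has {A, B, C, D, E, G}, leaving only F.
Round 2, table 2: round 2 has {A, C, D, E, F, G} and table 2 has {D, F, G}, leaving only B.
Round 3, table 4: round 3 has {B, C, D, E, F, G} and table 4 has {C, D, F, G}, leaving only A.
Round 4, table 2: round 4 has {A, B, C, D, G} and table 2 has {B, D, F, G}, leaving only E.
Round 4, table 5: round 4 has {A, B, C, D, E, G} and table 5 has {A, B, C, D, G}, leaving only F.
Round 6, table 6: round 6 has {D, F, G} and table 6 has {A, B, D, E, G}, leaving only C.
Round 6, table 2: round 6 has {C, D, F, G} and table 2 has {B, D, E, F, G}, leaving only A.
Round 6, table 7: round 6 has {A, C, D, F, G} and table 7 has {C, D, E, F, G}, leaving only B.
Round 6 already has {A, B, C, D, F, G} and table 4 already has {A, C, D, F, G}, so round 6, table 4 must be E.

E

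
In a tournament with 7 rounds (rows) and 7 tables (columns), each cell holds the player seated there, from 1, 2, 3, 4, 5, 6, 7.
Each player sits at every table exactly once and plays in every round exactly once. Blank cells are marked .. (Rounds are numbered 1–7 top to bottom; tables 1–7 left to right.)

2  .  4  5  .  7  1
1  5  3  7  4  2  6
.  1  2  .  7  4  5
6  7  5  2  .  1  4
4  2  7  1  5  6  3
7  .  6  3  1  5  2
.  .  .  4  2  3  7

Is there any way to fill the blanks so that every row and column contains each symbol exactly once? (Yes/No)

No round or table among the givens repeats a symbol, and propagating forced cells runs into no contradiction.
One valid completion exists (for instance, 2 3 4 5 6 7 1 / 1 5 3 7 4 2 6 / 3 1 2 6 7 4 5 / 6 7 5 2 3 1 4 / 4 2 7 1 5 6 3 / 7 4 6 3 1 5 2 / 5 6 1 4 2 3 7).

Yes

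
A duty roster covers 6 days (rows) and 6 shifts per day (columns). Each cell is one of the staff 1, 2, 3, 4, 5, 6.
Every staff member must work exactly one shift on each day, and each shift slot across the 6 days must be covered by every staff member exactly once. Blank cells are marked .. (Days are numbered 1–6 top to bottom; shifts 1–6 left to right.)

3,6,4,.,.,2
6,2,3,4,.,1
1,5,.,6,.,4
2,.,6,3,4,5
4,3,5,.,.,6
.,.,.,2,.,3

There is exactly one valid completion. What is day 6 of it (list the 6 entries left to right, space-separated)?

Day 6, shift 1: day 6 has {2, 3} and shift 1 has {1, 2, 3, 4, 6}, leaving only 5.
Day 6, shift 3: day 6 has {2, 3, 5} and shift 3 has {3, 4, 5, 6}, leaving only 1.
Day 6, shift 2: day 6 has {1, 2, 3, 5} and shift 2 has {2, 3, 5, 6}, leaving only 4.
Day 6, shift 5: day 6 has {1, 2, 3, 4, 5} and shift 5 has {4}, leaving only 6.
So day 6 reads: 5 4 1 2 6 3.

5 4 1 2 6 3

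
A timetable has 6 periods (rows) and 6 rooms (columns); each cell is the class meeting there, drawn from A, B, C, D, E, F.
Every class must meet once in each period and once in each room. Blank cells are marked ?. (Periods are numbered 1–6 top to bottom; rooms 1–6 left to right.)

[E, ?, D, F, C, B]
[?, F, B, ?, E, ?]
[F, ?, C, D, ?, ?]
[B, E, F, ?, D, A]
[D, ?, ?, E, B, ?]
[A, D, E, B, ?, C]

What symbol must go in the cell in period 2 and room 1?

Period 2 already has {B, E, F} and room 1 already has {A, B, D, E, F}, so period 2, room 1 must be C.

C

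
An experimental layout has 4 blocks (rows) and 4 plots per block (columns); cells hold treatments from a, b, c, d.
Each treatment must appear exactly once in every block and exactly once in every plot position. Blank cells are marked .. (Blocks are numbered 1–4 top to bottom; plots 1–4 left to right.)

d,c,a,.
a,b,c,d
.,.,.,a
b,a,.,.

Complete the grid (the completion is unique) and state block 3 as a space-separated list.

c d b a

Block 3, plot 1: block 3 has {a} and plot 1 has {a, b, d}, leaving only c.
Block 3, plot 2: block 3 has {a, c} and plot 2 has {a, b, c}, leaving only d.
Block 3, plot 3: block 3 has {a, c, d} and plot 3 has {a, c}, leaving only b.
So block 3 reads: c d b a.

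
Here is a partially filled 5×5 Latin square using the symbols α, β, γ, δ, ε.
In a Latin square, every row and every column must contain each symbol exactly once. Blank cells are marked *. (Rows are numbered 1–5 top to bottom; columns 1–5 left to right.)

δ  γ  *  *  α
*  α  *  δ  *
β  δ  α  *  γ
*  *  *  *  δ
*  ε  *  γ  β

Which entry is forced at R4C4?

α

Row 2, column 5: row 2 has {α, δ} and column 5 has {α, β, γ, δ}, leaving only ε.
Row 2, column 1: row 2 has {α, δ, ε} and column 1 has {β, δ}, leaving only γ.
Row 2, column 3: row 2 has {α, γ, δ, ε} and column 3 has {α}, leaving only β.
Row 1, column 3: row 1 has {α, γ, δ} and column 3 has {α, β}, leaving only ε.
Row 1, column 4: row 1 has {α, γ, δ, ε} and column 4 has {γ, δ}, leaving only β.
Row 3, column 4: row 3 has {α, β, γ, δ} and column 4 has {β, γ, δ}, leaving only ε.
Row 4 already has {δ} and column 4 already has {β, γ, δ, ε}, so row 4, column 4 must be α.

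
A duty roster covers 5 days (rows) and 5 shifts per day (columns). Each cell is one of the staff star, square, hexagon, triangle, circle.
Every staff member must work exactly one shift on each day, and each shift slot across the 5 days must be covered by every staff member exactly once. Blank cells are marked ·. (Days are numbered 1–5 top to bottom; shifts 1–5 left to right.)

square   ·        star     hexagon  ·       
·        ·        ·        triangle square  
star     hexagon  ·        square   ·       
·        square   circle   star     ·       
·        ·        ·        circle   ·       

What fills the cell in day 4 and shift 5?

hexagon

Day 2, shift 3: day 2 has {square, triangle} and shift 3 has {star, circle}, leaving only hexagon.
Day 2, shift 1: day 2 has {square, hexagon, triangle} and shift 1 has {star, square}, leaving only circle.
Day 2, shift 2: day 2 has {square, hexagon, triangle, circle} and shift 2 has {square, hexagon}, leaving only star.
Day 3, shift 3: day 3 has {star, square, hexagon} and shift 3 has {star, hexagon, circle}, leaving only triangle.
Day 3, shift 5: day 3 has {star, square, hexagon, triangle} and shift 5 has {square}, leaving only circle.
Day 1, shift 5: day 1 has {star, square, hexagon} and shift 5 has {square, circle}, leaving only triangle.
Day 4 already has {star, square, circle} and shift 5 already has {square, triangle, circle}, so day 4, shift 5 must be hexagon.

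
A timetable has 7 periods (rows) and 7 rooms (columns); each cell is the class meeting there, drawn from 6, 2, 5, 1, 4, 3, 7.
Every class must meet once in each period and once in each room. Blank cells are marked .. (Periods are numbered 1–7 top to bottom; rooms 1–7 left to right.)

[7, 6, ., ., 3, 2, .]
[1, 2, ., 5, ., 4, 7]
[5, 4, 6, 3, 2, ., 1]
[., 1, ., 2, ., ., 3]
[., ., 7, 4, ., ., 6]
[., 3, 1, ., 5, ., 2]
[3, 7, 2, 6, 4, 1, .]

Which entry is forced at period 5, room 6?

3

Period 1, room 4: period 1 has {6, 2, 3, 7} and room 4 has {6, 2, 5, 4, 3}, leaving only 1.
Period 2, room 3: period 2 has {2, 5, 1, 4, 7} and room 3 has {6, 2, 1, 7}, leaving only 3.
Period 2, room 5: period 2 has {2, 5, 1, 4, 3, 7} and room 5 has {2, 5, 4, 3}, leaving only 6.
Period 3, room 6: period 3 has {6, 2, 5, 1, 4, 3} and room 6 has {2, 1, 4}, leaving only 7.
Period 4, room 5: period 4 has {2, 1, 3} and room 5 has {6, 2, 5, 4, 3}, leaving only 7.
Period 5, room 1: period 5 has {6, 4, 7} and room 1 has {5, 1, 3, 7}, leaving only 2.
Period 5, room 2: period 5 has {6, 2, 4, 7} and room 2 has {6, 2, 1, 4, 3, 7}, leaving only 5.
Period 5 already has {6, 2, 5, 4, 7} and room 6 already has {2, 1, 4, 7}, so period 5, room 6 must be 3.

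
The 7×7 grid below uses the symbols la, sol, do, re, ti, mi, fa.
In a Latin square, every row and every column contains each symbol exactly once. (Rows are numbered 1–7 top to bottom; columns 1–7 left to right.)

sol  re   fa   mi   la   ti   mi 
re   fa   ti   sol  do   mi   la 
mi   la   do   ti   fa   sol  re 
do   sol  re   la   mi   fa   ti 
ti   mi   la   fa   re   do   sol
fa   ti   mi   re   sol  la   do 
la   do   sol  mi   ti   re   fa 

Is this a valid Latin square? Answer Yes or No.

No

Row 1 contains mi twice (at columns 4 and 7), so it is not a permutation.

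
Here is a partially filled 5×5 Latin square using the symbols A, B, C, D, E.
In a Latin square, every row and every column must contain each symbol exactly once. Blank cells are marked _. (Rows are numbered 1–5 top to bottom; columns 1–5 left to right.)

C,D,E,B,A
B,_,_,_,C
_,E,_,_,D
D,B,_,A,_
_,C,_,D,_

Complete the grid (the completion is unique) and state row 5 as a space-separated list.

Row 2, column 2: row 2 has {B, C} and column 2 has {B, C, D, E}, leaving only A.
Row 2, column 3: row 2 has {A, B, C} and column 3 has {E}, leaving only D.
Row 2, column 4: row 2 has {A, B, C, D} and column 4 has {A, B, D}, leaving only E.
Row 3, column 1: row 3 has {D, E} and column 1 has {B, C, D}, leaving only A.
Row 5, column 1: row 5 has {C, D} and column 1 has {A, B, C, D}, leaving only E.
Row 5, column 5: row 5 has {C, D, E} and column 5 has {A, C, D}, leaving only B.
Row 5, column 3: row 5 has {B, C, D, E} and column 3 has {D, E}, leaving only A.
So row 5 reads: E C A D B.

E C A D B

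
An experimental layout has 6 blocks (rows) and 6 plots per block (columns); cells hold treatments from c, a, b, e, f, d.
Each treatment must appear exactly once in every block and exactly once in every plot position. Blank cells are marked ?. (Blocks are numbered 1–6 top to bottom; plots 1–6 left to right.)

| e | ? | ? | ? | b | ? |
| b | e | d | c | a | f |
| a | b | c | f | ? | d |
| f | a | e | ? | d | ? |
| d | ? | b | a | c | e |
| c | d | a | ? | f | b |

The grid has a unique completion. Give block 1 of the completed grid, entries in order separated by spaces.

e c f d b a

Block 1, plot 3: block 1 has {b, e} and plot 3 has {c, a, b, e, d}, leaving only f.
Block 1, plot 2: block 1 has {b, e, f} and plot 2 has {a, b, e, d}, leaving only c.
Block 1, plot 4: block 1 has {c, b, e, f} and plot 4 has {c, a, f}, leaving only d.
Block 1, plot 6: block 1 has {c, b, e, f, d} and plot 6 has {b, e, f, d}, leaving only a.
So block 1 reads: e c f d b a.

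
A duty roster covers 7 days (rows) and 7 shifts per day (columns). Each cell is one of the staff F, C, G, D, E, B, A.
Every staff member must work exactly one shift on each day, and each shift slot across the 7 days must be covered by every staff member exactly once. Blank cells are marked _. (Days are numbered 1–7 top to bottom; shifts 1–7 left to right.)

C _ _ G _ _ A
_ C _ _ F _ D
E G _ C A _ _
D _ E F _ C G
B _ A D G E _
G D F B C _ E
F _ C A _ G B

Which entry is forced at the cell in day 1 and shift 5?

Day 2, shift 1: day 2 has {F, C, D} and shift 1 has {F, C, G, D, E, B}, leaving only A.
Day 2, shift 4: day 2 has {F, C, D, A} and shift 4 has {F, C, G, D, B, A}, leaving only E.
Day 2, shift 6: day 2 has {F, C, D, E, A} and shift 6 has {C, G, E}, leaving only B.
Day 2, shift 3: day 2 has {F, C, D, E, B, A} and shift 3 has {F, C, E, A}, leaving only G.
Day 3, shift 7: day 3 has {C, G, E, A} and shift 7 has {G, D, E, B, A}, leaving only F.
Day 3, shift 6: day 3 has {F, C, G, E, A} and shift 6 has {C, G, E, B}, leaving only D.
Day 1, shift 6: day 1 has {C, G, A} and shift 6 has {C, G, D, E, B}, leaving only F.
Day 3, shift 3: day 3 has {F, C, G, D, E, A} and shift 3 has {F, C, G, E, A}, leaving only B.
Day 1, shift 3: day 1 has {F, C, G, A} and shift 3 has {F, C, G, E, B, A}, leaving only D.
Day 4, shift 5: day 4 has {F, C, G, D, E} and shift 5 has {F, C, G, A}, leaving only B.
Day 1 already has {F, C, G, D, A} and shift 5 already has {F, C, G, B, A}, so day 1, shift 5 must be E.

E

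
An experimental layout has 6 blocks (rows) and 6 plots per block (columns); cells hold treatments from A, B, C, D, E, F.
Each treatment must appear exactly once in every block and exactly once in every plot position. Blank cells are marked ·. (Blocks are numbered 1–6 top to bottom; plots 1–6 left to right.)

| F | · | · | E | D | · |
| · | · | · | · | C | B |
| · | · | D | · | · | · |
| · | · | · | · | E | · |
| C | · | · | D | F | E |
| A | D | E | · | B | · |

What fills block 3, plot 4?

B

Block 3, plot 5: block 3 has {D} and plot 5 has {B, C, D, E, F}, leaving only A.
Block 3, plot 4 is narrowed to {B, C, F}.
If it were C, then block 4, plot 4 would be left with no valid symbol.
If it were F, then block 6, plot 4 would be left with no valid symbol.
So block 3, plot 4 must be B.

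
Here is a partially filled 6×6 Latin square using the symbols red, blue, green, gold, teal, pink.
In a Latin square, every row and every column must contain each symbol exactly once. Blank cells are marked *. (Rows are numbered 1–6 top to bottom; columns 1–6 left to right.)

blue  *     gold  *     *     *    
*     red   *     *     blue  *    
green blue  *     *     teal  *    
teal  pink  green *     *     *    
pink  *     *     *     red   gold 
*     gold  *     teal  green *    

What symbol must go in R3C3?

Row 1, column 5: row 1 has {blue, gold} and column 5 has {red, blue, green, teal}, leaving only pink.
Row 2, column 1: row 2 has {red, blue} and column 1 has {blue, green, teal, pink}, leaving only gold.
Row 4, column 5: row 4 has {green, teal, pink} and column 5 has {red, blue, green, teal, pink}, leaving only gold.
Row 6, column 1: row 6 has {green, gold, teal} and column 1 has {blue, green, gold, teal, pink}, leaving only red.
Row 3, column 3 is narrowed to {red, pink}.
If it were pink, then row 1, column 6 would be left with no valid symbol.
So row 3, column 3 must be red.

red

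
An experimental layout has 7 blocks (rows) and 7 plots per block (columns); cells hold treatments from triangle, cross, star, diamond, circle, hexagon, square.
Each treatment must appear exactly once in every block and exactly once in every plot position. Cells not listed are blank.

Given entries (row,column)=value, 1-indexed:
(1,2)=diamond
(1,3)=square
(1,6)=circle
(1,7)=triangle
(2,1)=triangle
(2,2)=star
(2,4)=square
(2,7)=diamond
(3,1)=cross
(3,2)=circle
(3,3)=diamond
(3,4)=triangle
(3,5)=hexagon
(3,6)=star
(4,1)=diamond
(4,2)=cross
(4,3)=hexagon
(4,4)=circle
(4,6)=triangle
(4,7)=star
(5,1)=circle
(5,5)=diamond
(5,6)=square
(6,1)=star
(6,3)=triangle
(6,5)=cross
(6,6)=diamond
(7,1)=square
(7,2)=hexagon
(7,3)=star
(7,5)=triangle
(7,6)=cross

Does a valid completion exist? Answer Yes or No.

Block 1, plot 1: block 1 has {triangle, diamond, circle, square} and plot 1 has {triangle, cross, star, diamond, circle, square}, so it must be hexagon.
Block 1, plot 5: block 1 has {triangle, diamond, circle, hexagon, square} and plot 5 has {triangle, cross, diamond, hexagon}, so it must be star.
Block 1, plot 4: block 1 has {triangle, star, diamond, circle, hexagon, square} and plot 4 has {triangle, circle, square}, so it must be cross.
Block 2, plot 5: block 2 has {triangle, star, diamond, square} and plot 5 has {triangle, cross, star, diamond, hexagon}, so it must be circle.
Block 2, plot 3: block 2 has {triangle, star, diamond, circle, square} and plot 3 has {triangle, star, diamond, hexagon, square}, so it must be cross.
Now block 5, plot 3: block 5 together with plot 3 already contain {triangle, cross, star, diamond, circle, hexagon, square} — every symbol — so nothing can go there. The grid has no valid completion.

No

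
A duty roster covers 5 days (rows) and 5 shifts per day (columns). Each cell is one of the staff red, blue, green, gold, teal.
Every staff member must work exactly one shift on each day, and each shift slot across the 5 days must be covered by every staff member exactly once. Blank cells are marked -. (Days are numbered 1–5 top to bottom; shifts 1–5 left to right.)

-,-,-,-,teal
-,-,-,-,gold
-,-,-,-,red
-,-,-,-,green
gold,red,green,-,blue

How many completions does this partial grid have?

56

Day 1, shift 1: eliminating its day and shift leaves {red, blue, green}.
Day 1, shift 2: eliminating its day and shift leaves {blue, green, gold}.
Day 1, shift 3: eliminating its day and shift leaves {red, blue, gold}.
Day 1, shift 4: eliminating its day and shift leaves {red, blue, green, gold}.
Day 2, shift 1: eliminating its day and shift leaves {red, blue, green, teal}.
Day 2, shift 2: eliminating its day and shift leaves {blue, green, teal}.
Day 2, shift 3: eliminating its day and shift leaves {red, blue, teal}.
Day 2, shift 4: eliminating its day and shift leaves {red, blue, green, teal}.
Day 3, shift 1: eliminating its day and shift leaves {blue, green, teal}.
Day 3, shift 2: eliminating its day and shift leaves {blue, green, gold, teal}.
Day 3, shift 3: eliminating its day and shift leaves {blue, gold, teal}.
Day 3, shift 4: eliminating its day and shift leaves {blue, green, gold, teal}.
Day 4, shift 1: eliminating its day and shift leaves {red, blue, teal}.
Day 4, shift 2: eliminating its day and shift leaves {blue, gold, teal}.
Day 4, shift 3: eliminating its day and shift leaves {red, blue, gold, teal}.
Day 4, shift 4: eliminating its day and shift leaves {red, blue, gold, teal}.
Day 5, shift 4: eliminating its day and shift leaves {teal}.
Enumerating the assignments across these blanks that avoid any day or shift repeat gives 56 completions.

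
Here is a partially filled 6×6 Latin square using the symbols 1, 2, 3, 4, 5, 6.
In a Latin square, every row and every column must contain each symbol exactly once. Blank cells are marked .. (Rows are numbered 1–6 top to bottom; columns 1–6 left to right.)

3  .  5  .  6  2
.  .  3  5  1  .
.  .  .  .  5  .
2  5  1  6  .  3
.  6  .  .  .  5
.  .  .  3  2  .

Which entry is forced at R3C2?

3

Row 4, column 5: row 4 has {1, 2, 3, 5, 6} and column 5 has {1, 2, 5, 6}, leaving only 4.
Row 5, column 5: row 5 has {5, 6} and column 5 has {1, 2, 4, 5, 6}, leaving only 3.
Row 3, column 2 is narrowed to {1, 2, 3, 4}.
If it were 1, then row 6, column 2 would be left with no valid symbol.
If it were 2, then row 6, column 2 would be left with no valid symbol.
If it were 4, then row 6, column 2 would be left with no valid symbol.
So row 3, column 2 must be 3.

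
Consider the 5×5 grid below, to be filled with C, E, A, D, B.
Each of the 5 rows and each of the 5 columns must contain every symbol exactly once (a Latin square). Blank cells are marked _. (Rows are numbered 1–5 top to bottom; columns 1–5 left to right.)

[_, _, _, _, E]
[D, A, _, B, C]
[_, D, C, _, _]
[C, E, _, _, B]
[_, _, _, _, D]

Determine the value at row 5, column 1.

E

Row 2, column 3: row 2 has {C, A, D, B} and column 3 has {C}, leaving only E.
Row 3, column 5: row 3 has {C, D} and column 5 has {C, E, D, B}, leaving only A.
Row 3, column 4: row 3 has {C, A, D} and column 4 has {B}, leaving only E.
Row 3, column 1: row 3 has {C, E, A, D} and column 1 has {C, D}, leaving only B.
Row 1, column 1: row 1 has {E} and column 1 has {C, D, B}, leaving only A.
Row 5 already has {D} and column 1 already has {C, A, D, B}, so row 5, column 1 must be E.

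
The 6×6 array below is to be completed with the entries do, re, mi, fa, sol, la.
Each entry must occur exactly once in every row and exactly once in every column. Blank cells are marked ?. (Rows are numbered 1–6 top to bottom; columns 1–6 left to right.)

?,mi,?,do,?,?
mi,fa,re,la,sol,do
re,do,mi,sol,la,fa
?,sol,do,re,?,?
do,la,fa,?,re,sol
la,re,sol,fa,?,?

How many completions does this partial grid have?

Row 1, column 1: eliminating its row and column leaves {fa, sol}.
Row 1, column 3: eliminating its row and column leaves {la}.
Row 1, column 5: eliminating its row and column leaves {fa}.
Row 1, column 6: eliminating its row and column leaves {re, la}.
Row 4, column 1: eliminating its row and column leaves {fa}.
Row 4, column 5: eliminating its row and column leaves {mi, fa}.
Row 4, column 6: eliminating its row and column leaves {mi, la}.
Row 5, column 4: eliminating its row and column leaves {mi}.
Row 6, column 5: eliminating its row and column leaves {do, mi}.
Row 6, column 6: eliminating its row and column leaves {mi}.
Only one assignment across all blanks avoids any row or column repeat, giving 1 completion.

1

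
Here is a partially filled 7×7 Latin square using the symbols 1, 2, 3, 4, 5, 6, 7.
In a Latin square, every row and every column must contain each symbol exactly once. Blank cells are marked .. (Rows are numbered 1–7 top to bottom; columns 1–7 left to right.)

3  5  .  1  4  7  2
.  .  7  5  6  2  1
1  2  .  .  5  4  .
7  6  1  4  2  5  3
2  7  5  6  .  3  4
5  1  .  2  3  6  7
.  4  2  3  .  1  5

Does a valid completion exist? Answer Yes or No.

Yes

No row or column among the givens repeats a symbol, and propagating forced cells runs into no contradiction.
One valid completion exists (for instance, 3 5 6 1 4 7 2 / 4 3 7 5 6 2 1 / 1 2 3 7 5 4 6 / 7 6 1 4 2 5 3 / 2 7 5 6 1 3 4 / 5 1 4 2 3 6 7 / 6 4 2 3 7 1 5).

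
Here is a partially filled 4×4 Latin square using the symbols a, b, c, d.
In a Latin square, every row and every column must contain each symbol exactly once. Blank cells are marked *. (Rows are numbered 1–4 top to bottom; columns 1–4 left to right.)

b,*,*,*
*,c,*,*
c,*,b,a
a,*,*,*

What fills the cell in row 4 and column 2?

Row 2, column 1: row 2 has {c} and column 1 has {a, b, c}, leaving only d.
Row 2, column 3: row 2 has {c, d} and column 3 has {b}, leaving only a.
Row 2, column 4: row 2 has {a, c, d} and column 4 has {a}, leaving only b.
Row 3, column 2: row 3 has {a, b, c} and column 2 has {c}, leaving only d.
Row 4 already has {a} and column 2 already has {c, d}, so row 4, column 2 must be b.

b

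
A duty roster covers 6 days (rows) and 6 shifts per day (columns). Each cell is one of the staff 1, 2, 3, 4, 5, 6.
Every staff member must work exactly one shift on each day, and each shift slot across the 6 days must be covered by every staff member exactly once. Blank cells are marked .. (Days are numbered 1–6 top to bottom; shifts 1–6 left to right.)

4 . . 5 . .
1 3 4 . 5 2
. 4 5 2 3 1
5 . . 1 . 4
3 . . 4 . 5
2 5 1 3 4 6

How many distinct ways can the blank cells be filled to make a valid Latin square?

4

Day 1, shift 2: eliminating its day and shift leaves {1, 2, 6}.
Day 1, shift 3: eliminating its day and shift leaves {2, 3, 6}.
Day 1, shift 5: eliminating its day and shift leaves {1, 2, 6}.
Day 1, shift 6: eliminating its day and shift leaves {3}.
Day 2, shift 4: eliminating its day and shift leaves {6}.
Day 3, shift 1: eliminating its day and shift leaves {6}.
Day 4, shift 2: eliminating its day and shift leaves {2, 6}.
Day 4, shift 3: eliminating its day and shift leaves {2, 3, 6}.
Day 4, shift 5: eliminating its day and shift leaves {2, 6}.
Day 5, shift 2: eliminating its day and shift leaves {1, 2, 6}.
Day 5, shift 3: eliminating its day and shift leaves {2, 6}.
Day 5, shift 5: eliminating its day and shift leaves {1, 2, 6}.
Enumerating the assignments across these blanks that avoid any day or shift repeat gives 4 completions.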